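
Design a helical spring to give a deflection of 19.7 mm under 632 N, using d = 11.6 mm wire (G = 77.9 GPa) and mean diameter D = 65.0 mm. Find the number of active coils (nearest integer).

Required rate k = F/δ = 632/19.7 = 32.081 N/mm
N_a = Gd⁴/(8D³k) = (77.9×10³ × 11.6⁴)/(8 × 65.0³ × 32.081)
    = 1.41049e+09 / 7.04824e+07 = 20.01 → 20 coils

20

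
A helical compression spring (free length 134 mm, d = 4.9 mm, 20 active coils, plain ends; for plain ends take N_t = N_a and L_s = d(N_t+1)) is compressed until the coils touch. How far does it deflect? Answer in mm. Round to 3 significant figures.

N_t = 20; L_s = 4.9·21 = 102.9 mm
δ_solid = L₀ − L_s = 134 − 102.9 = 31.1 mm

31.1 mm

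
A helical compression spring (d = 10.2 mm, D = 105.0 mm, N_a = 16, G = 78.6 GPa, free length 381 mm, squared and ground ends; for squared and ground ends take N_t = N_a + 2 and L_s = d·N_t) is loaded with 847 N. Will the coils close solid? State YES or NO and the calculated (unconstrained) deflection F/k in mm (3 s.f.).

NO, δ = 148 mm

k = Gd⁴/(8D³N_a) = (78.6×10³)(10.2⁴)/(8·105.0³·16) = 5.7418 N/mm
N_t = 18; L_s = 10.2·18 = 183.6 mm; δ_solid = L₀ − L_s = 381 − 183.6 = 197.4 mm
δ = F/k = 847/5.7418 = 147.52 mm
δ < δ_solid → spring does not go solid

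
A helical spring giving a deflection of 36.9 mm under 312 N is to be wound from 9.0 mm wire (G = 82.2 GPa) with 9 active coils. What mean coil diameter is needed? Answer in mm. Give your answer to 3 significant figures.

Required rate k = F/δ = 312/36.9 = 8.4553 N/mm
D = (Gd⁴/(8N_a·k))^(1/3) = (82.2×10³·9.0⁴/(8·9·8.4553))^(1/3)
  = (885893)^(1/3) = 96.0418 mm

96.0 mm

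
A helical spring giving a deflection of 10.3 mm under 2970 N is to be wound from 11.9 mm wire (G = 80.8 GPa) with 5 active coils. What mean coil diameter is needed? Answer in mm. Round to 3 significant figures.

Required rate k = F/δ = 2970/10.3 = 288.35 N/mm
D = (Gd⁴/(8N_a·k))^(1/3) = (80.8×10³·11.9⁴/(8·5·288.35))^(1/3)
  = (140482)^(1/3) = 51.9844 mm

52.0 mm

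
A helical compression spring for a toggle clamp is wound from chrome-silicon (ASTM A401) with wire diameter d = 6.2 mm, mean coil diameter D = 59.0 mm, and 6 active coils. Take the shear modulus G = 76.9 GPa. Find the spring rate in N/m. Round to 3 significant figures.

k = Gd⁴/(8D³N_a) = (76.9×10³ × 6.2⁴) / (8 × 59.0³ × 6)
  = 1.1363e+08 / 9.85819e+06 = 11.526 N/mm = 11526 N/m

11500 N/m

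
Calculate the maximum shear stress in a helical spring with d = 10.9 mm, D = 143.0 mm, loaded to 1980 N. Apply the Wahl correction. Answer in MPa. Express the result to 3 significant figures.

Spring index C = D/d = 143.0/10.9 = 13.1193
K_W = (4C−1)/(4C−4) + 0.615/C = 51.477/48.477 + 0.0469 = 1.1088
τ₀ = 8FD/(πd³) = 8·1980·143.0/(π·10.9³) = 2.26512e+06/4068.5 = 556.75 MPa
τ_max = K·τ₀ = 1.1088 × 556.75 = 617.31 MPa

617 MPa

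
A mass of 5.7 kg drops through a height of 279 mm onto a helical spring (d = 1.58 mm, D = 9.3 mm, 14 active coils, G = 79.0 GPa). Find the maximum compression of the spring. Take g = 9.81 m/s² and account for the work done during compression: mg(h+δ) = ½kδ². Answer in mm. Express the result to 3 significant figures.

k = Gd⁴/(8D³N_a) = (79.0×10³)(1.58⁴)/(8·9.3³·14) = 5.465 N/mm
W = mg = 5.7 × 9.81 = 55.917 N
½kδ² − Wδ − Wh = 0 → δ = (W + √(W² + 2kWh))/k
δ = (55.917 + √(3126.7 + 170517))/5.465 = (55.917 + 416.71)/5.465 = 86.482 mm

86.5 mm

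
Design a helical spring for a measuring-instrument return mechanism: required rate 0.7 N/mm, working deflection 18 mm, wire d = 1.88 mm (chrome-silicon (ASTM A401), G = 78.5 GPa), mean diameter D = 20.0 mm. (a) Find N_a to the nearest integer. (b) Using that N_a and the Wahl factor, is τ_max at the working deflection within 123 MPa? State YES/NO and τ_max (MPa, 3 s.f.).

(a) 22 coils; (b) YES, τ_max = 109 MPa

N_a = Gd⁴/(8D³k) = (78.5×10³)(1.88⁴)/(8·20.0³·0.7) = 21.89 → N_a = 22
Actual rate k = Gd⁴/(8D³·22) = 0.69646 N/mm
Working load F = kδ = 0.69646·18 = 12.536 N
C = 20.0/1.88 = 10.6383; K_W = (4C−1)/(4C−4)+0.615/C = 1.1356
τ_max = K_W·8FD/(πd³) = 1.1356·96.088 = 109.12 MPa
τ_max ≤ 123 MPa → acceptable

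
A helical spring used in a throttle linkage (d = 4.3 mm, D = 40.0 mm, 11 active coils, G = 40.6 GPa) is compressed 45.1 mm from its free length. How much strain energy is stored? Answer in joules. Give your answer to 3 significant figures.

2.51 J

k = Gd⁴/(8D³N_a) = (40.6×10³)(4.3⁴)/(8·40.0³·11) = 2.4645 N/mm
U = ½kδ² = 0.5 × 2.4645 × 45.1² = 2506.5 N·mm = 2.5065 J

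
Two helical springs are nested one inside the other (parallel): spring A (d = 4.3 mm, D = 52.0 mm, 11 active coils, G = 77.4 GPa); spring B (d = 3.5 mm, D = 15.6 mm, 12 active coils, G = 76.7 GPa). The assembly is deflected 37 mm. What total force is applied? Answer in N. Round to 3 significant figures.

k_A = Gd⁴/(8D³N_a) = (77.4×10³)(4.3⁴)/(8·52.0³·11) = 2.1386 N/mm
k_B = Gd⁴/(8D³N_a) = (76.7×10³)(3.5⁴)/(8·15.6³·12) = 31.581 N/mm
Parallel: k_eq = 2.1386 + 31.581 = 33.719 N/mm
F = k_eq·δ = 33.719·37 = 1247.6 N

1250 N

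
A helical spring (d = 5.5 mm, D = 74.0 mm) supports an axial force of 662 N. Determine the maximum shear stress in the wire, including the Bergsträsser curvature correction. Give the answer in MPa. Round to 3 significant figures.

824 MPa

Spring index C = D/d = 74.0/5.5 = 13.4545
K_B = (4C+2)/(4C−3) = 55.818/50.818 = 1.0984
τ₀ = 8FD/(πd³) = 8·662·74.0/(π·5.5³) = 391904/522.68 = 749.79 MPa
τ_max = K·τ₀ = 1.0984 × 749.79 = 823.57 MPa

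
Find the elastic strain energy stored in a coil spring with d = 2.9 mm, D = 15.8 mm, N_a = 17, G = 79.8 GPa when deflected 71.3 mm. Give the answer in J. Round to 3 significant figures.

k = Gd⁴/(8D³N_a) = (79.8×10³)(2.9⁴)/(8·15.8³·17) = 10.522 N/mm
U = ½kδ² = 0.5 × 10.522 × 71.3² = 26744 N·mm = 26.744 J

26.7 J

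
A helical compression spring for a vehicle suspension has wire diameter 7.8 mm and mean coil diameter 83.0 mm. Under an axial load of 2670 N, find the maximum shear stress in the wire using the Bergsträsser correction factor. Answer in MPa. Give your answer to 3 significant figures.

1340 MPa

Spring index C = D/d = 83.0/7.8 = 10.6410
K_B = (4C+2)/(4C−3) = 44.564/39.564 = 1.1264
τ₀ = 8FD/(πd³) = 8·2670·83.0/(π·7.8³) = 1.77288e+06/1490.8 = 1189.2 MPa
τ_max = K·τ₀ = 1.1264 × 1189.2 = 1339.5 MPa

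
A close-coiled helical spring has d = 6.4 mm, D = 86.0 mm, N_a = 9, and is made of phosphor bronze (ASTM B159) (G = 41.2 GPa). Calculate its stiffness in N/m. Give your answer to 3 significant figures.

1510 N/m

k = Gd⁴/(8D³N_a) = (41.2×10³ × 6.4⁴) / (8 × 86.0³ × 9)
  = 6.91221e+07 / 4.5796e+07 = 1.5093 N/mm = 1509.3 N/m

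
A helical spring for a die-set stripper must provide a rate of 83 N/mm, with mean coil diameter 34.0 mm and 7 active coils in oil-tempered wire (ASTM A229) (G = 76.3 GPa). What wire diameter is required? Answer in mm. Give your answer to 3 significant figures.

d = (8D³N_a·k / G)^(1/4) = (8·34.0³·7·83 / (76.3×10³))^0.25
  = (2394.3)^0.25 = 6.9951 mm

7.00 mm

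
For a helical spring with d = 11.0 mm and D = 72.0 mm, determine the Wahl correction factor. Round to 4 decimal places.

1.2292

C = D/d = 72.0/11.0 = 6.5455
K_W = (4C−1)/(4C−4) + 0.615/C = 25.182/22.182 + 0.0940 = 1.2292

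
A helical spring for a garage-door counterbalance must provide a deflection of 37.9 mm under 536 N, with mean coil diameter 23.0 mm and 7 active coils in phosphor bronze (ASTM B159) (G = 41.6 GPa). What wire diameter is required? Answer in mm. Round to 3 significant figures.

3.90 mm

Required rate k = F/δ = 536/37.9 = 14.142 N/mm
d = (8D³N_a·k / G)^(1/4) = (8·23.0³·7·14.142 / (41.6×10³))^0.25
  = (231.63)^0.25 = 3.9012 mm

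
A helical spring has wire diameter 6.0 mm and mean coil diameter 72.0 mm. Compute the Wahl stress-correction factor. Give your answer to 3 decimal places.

C = D/d = 72.0/6.0 = 12.0000
K_W = (4C−1)/(4C−4) + 0.615/C = 47.000/44.000 + 0.0512 = 1.1194

1.119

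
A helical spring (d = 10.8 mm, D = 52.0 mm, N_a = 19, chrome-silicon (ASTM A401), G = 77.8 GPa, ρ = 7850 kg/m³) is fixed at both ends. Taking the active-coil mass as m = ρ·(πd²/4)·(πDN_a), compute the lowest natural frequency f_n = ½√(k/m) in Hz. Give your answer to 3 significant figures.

k = Gd⁴/(8D³N_a) = (77.8×10³)(10.8⁴)/(8·52.0³·19) = 49.525 N/mm = 49525 N/m
Wire length L = πDN_a = π·52.0·19 = 3103.9 mm
m = ρ·(πd²/4)·L = 7850 × 91.609×10⁻⁶ m² × 3.1039 m = 2.2321 kg
f_n = ½√(k/m) = 0.5·√(49525/2.2321) = 0.5·√(22187) = 74.477 Hz

74.5 Hz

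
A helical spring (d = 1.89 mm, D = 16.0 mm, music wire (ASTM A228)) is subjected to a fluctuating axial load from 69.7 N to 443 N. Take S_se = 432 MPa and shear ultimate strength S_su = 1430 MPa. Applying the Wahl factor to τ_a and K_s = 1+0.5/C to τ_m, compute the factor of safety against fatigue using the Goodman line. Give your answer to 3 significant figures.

C = D/d = 16.0/1.89 = 8.4656; K_W = (4C−1)/(4C−4)+0.615/C = 1.1731; K_s = 1+0.5/C = 1.0591
F_a = (F_max−F_min)/2 = 186.65 N; F_m = (F_max+F_min)/2 = 256.35 N
τ_a = K_W·8F_aD/(πd³) = 1.1731 × 1126.4 = 1321.4 MPa
τ_m = K_s·8F_mD/(πd³) = 1.0591 × 1547.1 = 1638.4 MPa
Goodman: 1/n_f = τ_a/S_se + τ_m/S_su = 1321.4/432 + 1638.4/1430 = 3.05884 + 1.14576 = 4.2046
n_f = 1/4.2046 = 0.2378

0.238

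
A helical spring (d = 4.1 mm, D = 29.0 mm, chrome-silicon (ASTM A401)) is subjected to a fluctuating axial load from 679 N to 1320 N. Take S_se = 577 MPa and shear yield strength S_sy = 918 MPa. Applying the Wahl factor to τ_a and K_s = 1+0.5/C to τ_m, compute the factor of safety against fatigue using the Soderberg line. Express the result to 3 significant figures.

C = D/d = 29.0/4.1 = 7.0732; K_W = (4C−1)/(4C−4)+0.615/C = 1.2104; K_s = 1+0.5/C = 1.0707
F_a = (F_max−F_min)/2 = 320.5 N; F_m = (F_max+F_min)/2 = 999.5 N
τ_a = K_W·8F_aD/(πd³) = 1.2104 × 343.41 = 415.68 MPa
τ_m = K_s·8F_mD/(πd³) = 1.0707 × 1071 = 1146.7 MPa
Soderberg: 1/n_f = τ_a/S_se + τ_m/S_sy = 415.68/577 + 1146.7/918 = 0.72042 + 1.24908 = 1.9695
n_f = 1/1.9695 = 0.5077

0.508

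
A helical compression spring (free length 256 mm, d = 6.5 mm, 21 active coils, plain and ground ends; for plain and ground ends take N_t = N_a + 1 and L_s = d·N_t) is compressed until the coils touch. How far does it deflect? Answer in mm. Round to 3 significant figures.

N_t = 22; L_s = 6.5·22 = 143 mm
δ_solid = L₀ − L_s = 256 − 143 = 113 mm

113 mm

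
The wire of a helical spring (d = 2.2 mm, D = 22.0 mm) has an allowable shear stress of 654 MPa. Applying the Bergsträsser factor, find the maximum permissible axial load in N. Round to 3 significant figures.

110 N

C = D/d = 22.0/2.2 = 10.0000
K_B = (4C+2)/(4C−3) = 42.000/37.000 = 1.1351
τ_max = K·8FD/(πd³) → F_max = τ_allow·πd³/(8DK)
F_max = 654·π·2.2³/(8·22.0·1.1351) = 21877/199.78 = 109.51 N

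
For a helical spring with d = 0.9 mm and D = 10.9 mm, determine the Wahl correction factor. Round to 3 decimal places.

1.118

C = D/d = 10.9/0.9 = 12.1111
K_W = (4C−1)/(4C−4) + 0.615/C = 47.444/44.444 + 0.0508 = 1.1183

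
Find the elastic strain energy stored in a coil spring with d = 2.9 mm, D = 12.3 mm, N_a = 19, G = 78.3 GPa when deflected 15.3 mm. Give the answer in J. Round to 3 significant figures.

2.29 J

k = Gd⁴/(8D³N_a) = (78.3×10³)(2.9⁴)/(8·12.3³·19) = 19.579 N/mm
U = ½kδ² = 0.5 × 19.579 × 15.3² = 2291.6 N·mm = 2.2916 J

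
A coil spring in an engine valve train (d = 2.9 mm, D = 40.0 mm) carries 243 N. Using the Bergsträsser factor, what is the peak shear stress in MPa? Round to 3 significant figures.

Spring index C = D/d = 40.0/2.9 = 13.7931
K_B = (4C+2)/(4C−3) = 57.172/52.172 = 1.0958
τ₀ = 8FD/(πd³) = 8·243·40.0/(π·2.9³) = 77760/76.62 = 1014.9 MPa
τ_max = K·τ₀ = 1.0958 × 1014.9 = 1112.1 MPa

1110 MPa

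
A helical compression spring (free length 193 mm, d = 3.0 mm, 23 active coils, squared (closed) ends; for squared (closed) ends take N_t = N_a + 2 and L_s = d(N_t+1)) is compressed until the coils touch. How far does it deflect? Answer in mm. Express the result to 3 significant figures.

115 mm

N_t = 25; L_s = 3.0·26 = 78 mm
δ_solid = L₀ − L_s = 193 − 78 = 115 mm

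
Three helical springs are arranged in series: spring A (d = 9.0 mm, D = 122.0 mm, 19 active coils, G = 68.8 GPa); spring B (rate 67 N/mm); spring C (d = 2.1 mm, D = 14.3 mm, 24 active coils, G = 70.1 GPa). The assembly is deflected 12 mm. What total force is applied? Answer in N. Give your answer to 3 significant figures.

k_A = Gd⁴/(8D³N_a) = (68.8×10³)(9.0⁴)/(8·122.0³·19) = 1.6354 N/mm
k_C = Gd⁴/(8D³N_a) = (70.1×10³)(2.1⁴)/(8·14.3³·24) = 2.4282 N/mm
Series: 1/k_eq = 1/1.6354 + 1/67 + 1/2.4282 = 1.0382; k_eq = 0.9632 N/mm
F = k_eq·δ = 0.9632·12 = 11.558 N

11.6 N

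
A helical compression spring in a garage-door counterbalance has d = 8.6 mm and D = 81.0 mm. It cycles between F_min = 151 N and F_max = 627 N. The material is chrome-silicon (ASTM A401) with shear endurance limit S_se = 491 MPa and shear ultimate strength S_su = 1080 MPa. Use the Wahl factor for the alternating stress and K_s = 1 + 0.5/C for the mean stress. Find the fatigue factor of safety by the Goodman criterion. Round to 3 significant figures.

C = D/d = 81.0/8.6 = 9.4186; K_W = (4C−1)/(4C−4)+0.615/C = 1.1544; K_s = 1+0.5/C = 1.0531
F_a = (F_max−F_min)/2 = 238 N; F_m = (F_max+F_min)/2 = 389 N
τ_a = K_W·8F_aD/(πd³) = 1.1544 × 77.18 = 89.096 MPa
τ_m = K_s·8F_mD/(πd³) = 1.0531 × 126.15 = 132.84 MPa
Goodman: 1/n_f = τ_a/S_se + τ_m/S_su = 89.096/491 + 132.84/1080 = 0.18146 + 0.12300 = 0.30446
n_f = 1/0.30446 = 3.284

3.28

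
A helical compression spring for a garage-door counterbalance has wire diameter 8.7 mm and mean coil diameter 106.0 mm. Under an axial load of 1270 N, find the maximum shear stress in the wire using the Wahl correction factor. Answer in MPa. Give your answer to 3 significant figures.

582 MPa

Spring index C = D/d = 106.0/8.7 = 12.1839
K_W = (4C−1)/(4C−4) + 0.615/C = 47.736/44.736 + 0.0505 = 1.1175
τ₀ = 8FD/(πd³) = 8·1270·106.0/(π·8.7³) = 1.07696e+06/2068.7 = 520.59 MPa
τ_max = K·τ₀ = 1.1175 × 520.59 = 581.77 MPa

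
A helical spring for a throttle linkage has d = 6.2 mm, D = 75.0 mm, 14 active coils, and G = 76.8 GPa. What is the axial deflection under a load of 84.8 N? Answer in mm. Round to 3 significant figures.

35.3 mm

k = Gd⁴/(8D³N_a) = (76.8×10³)(6.2⁴)/(8·75.0³·14) = 2.4017 N/mm
δ = F/k = 84.8 / 2.4017 = 35.308 mm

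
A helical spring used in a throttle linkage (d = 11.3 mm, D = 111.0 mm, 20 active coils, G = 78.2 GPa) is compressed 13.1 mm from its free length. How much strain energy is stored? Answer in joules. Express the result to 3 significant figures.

k = Gd⁴/(8D³N_a) = (78.2×10³)(11.3⁴)/(8·111.0³·20) = 5.8268 N/mm
U = ½kδ² = 0.5 × 5.8268 × 13.1² = 499.97 N·mm = 0.49997 J

0.500 J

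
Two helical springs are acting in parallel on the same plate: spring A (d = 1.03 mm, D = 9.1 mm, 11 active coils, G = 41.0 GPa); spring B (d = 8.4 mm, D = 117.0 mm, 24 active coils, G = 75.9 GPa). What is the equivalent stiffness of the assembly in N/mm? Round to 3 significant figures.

k_A = Gd⁴/(8D³N_a) = (41.0×10³)(1.03⁴)/(8·9.1³·11) = 0.69587 N/mm
k_B = Gd⁴/(8D³N_a) = (75.9×10³)(8.4⁴)/(8·117.0³·24) = 1.2289 N/mm
Parallel: k_eq = 0.69587 + 1.2289 = 1.9247 N/mm

1.92 N/mm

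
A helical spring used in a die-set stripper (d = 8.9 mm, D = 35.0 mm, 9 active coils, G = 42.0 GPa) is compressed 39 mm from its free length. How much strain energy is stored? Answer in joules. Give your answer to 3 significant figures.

64.9 J

k = Gd⁴/(8D³N_a) = (42.0×10³)(8.9⁴)/(8·35.0³·9) = 85.364 N/mm
U = ½kδ² = 0.5 × 85.364 × 39² = 64919 N·mm = 64.919 J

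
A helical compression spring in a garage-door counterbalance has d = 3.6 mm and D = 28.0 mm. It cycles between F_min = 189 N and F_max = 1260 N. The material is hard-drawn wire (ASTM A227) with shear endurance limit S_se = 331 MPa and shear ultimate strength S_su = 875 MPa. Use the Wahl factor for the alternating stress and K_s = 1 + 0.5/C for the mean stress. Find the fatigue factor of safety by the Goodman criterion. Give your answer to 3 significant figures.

0.233

C = D/d = 28.0/3.6 = 7.7778; K_W = (4C−1)/(4C−4)+0.615/C = 1.1897; K_s = 1+0.5/C = 1.0643
F_a = (F_max−F_min)/2 = 535.5 N; F_m = (F_max+F_min)/2 = 724.5 N
τ_a = K_W·8F_aD/(πd³) = 1.1897 × 818.37 = 973.64 MPa
τ_m = K_s·8F_mD/(πd³) = 1.0643 × 1107.2 = 1178.4 MPa
Goodman: 1/n_f = τ_a/S_se + τ_m/S_su = 973.64/331 + 1178.4/875 = 2.94150 + 1.34673 = 4.2882
n_f = 1/4.2882 = 0.2332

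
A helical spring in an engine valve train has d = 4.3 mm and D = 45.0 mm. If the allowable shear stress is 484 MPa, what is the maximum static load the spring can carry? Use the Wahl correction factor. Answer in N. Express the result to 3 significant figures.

295 N

C = D/d = 45.0/4.3 = 10.4651
K_W = (4C−1)/(4C−4) + 0.615/C = 40.860/37.860 + 0.0588 = 1.1380
τ_max = K·8FD/(πd³) → F_max = τ_allow·πd³/(8DK)
F_max = 484·π·4.3³/(8·45.0·1.1380) = 1.2089e+05/409.68 = 295.09 N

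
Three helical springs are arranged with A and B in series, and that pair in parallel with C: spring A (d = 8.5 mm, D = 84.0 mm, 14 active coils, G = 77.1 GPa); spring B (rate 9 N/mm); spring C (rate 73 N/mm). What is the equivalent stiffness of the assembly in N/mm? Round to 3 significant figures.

k_A = Gd⁴/(8D³N_a) = (77.1×10³)(8.5⁴)/(8·84.0³·14) = 6.0628 N/mm
Springs A,B series: k_AB = 1/(1/6.0628+1/9) = 3.6225 N/mm; parallel with C: k_eq = 3.6225+73 = 76.623 N/mm

76.6 N/mm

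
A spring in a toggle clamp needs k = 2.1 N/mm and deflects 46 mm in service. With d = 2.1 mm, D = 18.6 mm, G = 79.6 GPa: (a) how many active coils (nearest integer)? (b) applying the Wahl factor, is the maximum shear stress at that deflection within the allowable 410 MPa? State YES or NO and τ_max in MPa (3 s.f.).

N_a = Gd⁴/(8D³k) = (79.6×10³)(2.1⁴)/(8·18.6³·2.1) = 14.32 → N_a = 14
Actual rate k = Gd⁴/(8D³·14) = 2.148 N/mm
Working load F = kδ = 2.148·46 = 98.808 N
C = 18.6/2.1 = 8.8571; K_W = (4C−1)/(4C−4)+0.615/C = 1.1649
τ_max = K_W·8FD/(πd³) = 1.1649·505.34 = 588.67 MPa
τ_max > 410 MPa → exceeds allowable

(a) 14 coils; (b) NO, τ_max = 589 MPa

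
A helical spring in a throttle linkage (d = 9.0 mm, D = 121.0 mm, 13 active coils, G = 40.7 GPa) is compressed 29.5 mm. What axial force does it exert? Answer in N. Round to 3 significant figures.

k = Gd⁴/(8D³N_a) = (40.7×10³)(9.0⁴)/(8·121.0³·13) = 1.4494 N/mm
F = k·δ = 1.4494 × 29.5 = 42.756 N

42.8 N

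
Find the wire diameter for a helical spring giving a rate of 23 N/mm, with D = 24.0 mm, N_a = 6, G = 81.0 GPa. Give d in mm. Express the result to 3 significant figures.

d = (8D³N_a·k / G)^(1/4) = (8·24.0³·6·23 / (81.0×10³))^0.25
  = (188.42)^0.25 = 3.7049 mm

3.70 mm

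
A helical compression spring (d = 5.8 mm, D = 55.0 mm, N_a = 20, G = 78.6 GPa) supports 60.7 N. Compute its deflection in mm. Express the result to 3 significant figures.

18.2 mm

k = Gd⁴/(8D³N_a) = (78.6×10³)(5.8⁴)/(8·55.0³·20) = 3.3414 N/mm
δ = F/k = 60.7 / 3.3414 = 18.166 mm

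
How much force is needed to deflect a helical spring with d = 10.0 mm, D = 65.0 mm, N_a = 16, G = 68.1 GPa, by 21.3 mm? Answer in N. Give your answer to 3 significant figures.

413 N

k = Gd⁴/(8D³N_a) = (68.1×10³)(10.0⁴)/(8·65.0³·16) = 19.373 N/mm
F = k·δ = 19.373 × 21.3 = 412.65 N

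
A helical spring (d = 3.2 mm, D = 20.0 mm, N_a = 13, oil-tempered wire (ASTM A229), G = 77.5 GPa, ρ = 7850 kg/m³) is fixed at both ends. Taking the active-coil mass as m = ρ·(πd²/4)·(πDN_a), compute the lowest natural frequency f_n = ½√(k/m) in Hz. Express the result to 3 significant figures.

218 Hz

k = Gd⁴/(8D³N_a) = (77.5×10³)(3.2⁴)/(8·20.0³·13) = 9.7674 N/mm = 9767.4 N/m
Wire length L = πDN_a = π·20.0·13 = 816.81 mm
m = ρ·(πd²/4)·L = 7850 × 8.0425×10⁻⁶ m² × 0.81681 m = 0.051568 kg
f_n = ½√(k/m) = 0.5·√(9767.4/0.051568) = 0.5·√(1.8941e+05) = 217.6 Hz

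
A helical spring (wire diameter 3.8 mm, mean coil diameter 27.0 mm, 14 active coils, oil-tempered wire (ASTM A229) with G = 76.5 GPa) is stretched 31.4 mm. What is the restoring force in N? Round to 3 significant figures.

k = Gd⁴/(8D³N_a) = (76.5×10³)(3.8⁴)/(8·27.0³·14) = 7.2358 N/mm
F = k·δ = 7.2358 × 31.4 = 227.2 N

227 N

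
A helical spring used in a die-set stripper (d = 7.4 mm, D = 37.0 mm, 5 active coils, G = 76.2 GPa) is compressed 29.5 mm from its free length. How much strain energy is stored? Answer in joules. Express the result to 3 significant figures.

k = Gd⁴/(8D³N_a) = (76.2×10³)(7.4⁴)/(8·37.0³·5) = 112.78 N/mm
U = ½kδ² = 0.5 × 112.78 × 29.5² = 49072 N·mm = 49.072 J

49.1 J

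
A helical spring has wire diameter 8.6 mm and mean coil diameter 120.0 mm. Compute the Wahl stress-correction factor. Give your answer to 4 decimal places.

1.1020

C = D/d = 120.0/8.6 = 13.9535
K_W = (4C−1)/(4C−4) + 0.615/C = 54.814/51.814 + 0.0441 = 1.1020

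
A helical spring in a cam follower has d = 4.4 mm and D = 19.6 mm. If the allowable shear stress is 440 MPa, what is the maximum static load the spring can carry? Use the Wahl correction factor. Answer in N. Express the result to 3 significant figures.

554 N

C = D/d = 19.6/4.4 = 4.4545
K_W = (4C−1)/(4C−4) + 0.615/C = 16.818/13.818 + 0.1381 = 1.3552
τ_max = K·8FD/(πd³) → F_max = τ_allow·πd³/(8DK)
F_max = 440·π·4.4³/(8·19.6·1.3552) = 1.1775e+05/212.49 = 554.14 N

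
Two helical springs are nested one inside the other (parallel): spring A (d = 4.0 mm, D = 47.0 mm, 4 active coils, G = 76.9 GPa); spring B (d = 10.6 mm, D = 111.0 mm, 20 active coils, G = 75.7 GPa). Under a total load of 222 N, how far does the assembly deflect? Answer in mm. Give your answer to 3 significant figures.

21.6 mm

k_A = Gd⁴/(8D³N_a) = (76.9×10³)(4.0⁴)/(8·47.0³·4) = 5.9255 N/mm
k_B = Gd⁴/(8D³N_a) = (75.7×10³)(10.6⁴)/(8·111.0³·20) = 4.3675 N/mm
Parallel: k_eq = 5.9255 + 4.3675 = 10.293 N/mm
δ = F/k_eq = 222/10.293 = 21.568 mm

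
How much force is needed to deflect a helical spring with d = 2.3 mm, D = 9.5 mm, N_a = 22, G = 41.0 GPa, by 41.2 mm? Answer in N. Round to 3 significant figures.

313 N

k = Gd⁴/(8D³N_a) = (41.0×10³)(2.3⁴)/(8·9.5³·22) = 7.6035 N/mm
F = k·δ = 7.6035 × 41.2 = 313.26 N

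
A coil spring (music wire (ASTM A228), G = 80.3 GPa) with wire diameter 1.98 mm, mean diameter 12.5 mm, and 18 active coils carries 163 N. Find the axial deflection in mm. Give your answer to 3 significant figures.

37.1 mm

k = Gd⁴/(8D³N_a) = (80.3×10³)(1.98⁴)/(8·12.5³·18) = 4.3882 N/mm
δ = F/k = 163 / 4.3882 = 37.145 mm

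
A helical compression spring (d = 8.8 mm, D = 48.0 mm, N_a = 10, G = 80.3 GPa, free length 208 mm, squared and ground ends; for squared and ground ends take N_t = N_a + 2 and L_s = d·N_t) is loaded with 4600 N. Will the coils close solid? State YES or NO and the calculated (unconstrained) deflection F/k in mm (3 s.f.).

NO, δ = 84.5 mm

k = Gd⁴/(8D³N_a) = (80.3×10³)(8.8⁴)/(8·48.0³·10) = 54.429 N/mm
N_t = 12; L_s = 8.8·12 = 105.6 mm; δ_solid = L₀ − L_s = 208 − 105.6 = 102.4 mm
δ = F/k = 4600/54.429 = 84.513 mm
δ < δ_solid → spring does not go solid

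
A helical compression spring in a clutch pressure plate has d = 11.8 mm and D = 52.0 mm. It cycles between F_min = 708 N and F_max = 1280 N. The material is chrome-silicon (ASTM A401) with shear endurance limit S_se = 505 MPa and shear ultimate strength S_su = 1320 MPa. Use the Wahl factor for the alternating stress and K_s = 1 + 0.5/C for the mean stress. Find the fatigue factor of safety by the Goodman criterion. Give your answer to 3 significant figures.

C = D/d = 52.0/11.8 = 4.4068; K_W = (4C−1)/(4C−4)+0.615/C = 1.3597; K_s = 1+0.5/C = 1.1135
F_a = (F_max−F_min)/2 = 286 N; F_m = (F_max+F_min)/2 = 994 N
τ_a = K_W·8F_aD/(πd³) = 1.3597 × 23.05 = 31.341 MPa
τ_m = K_s·8F_mD/(πd³) = 1.1135 × 80.109 = 89.199 MPa
Goodman: 1/n_f = τ_a/S_se + τ_m/S_su = 31.341/505 + 89.199/1320 = 0.06206 + 0.06757 = 0.12964
n_f = 1/0.12964 = 7.714

7.71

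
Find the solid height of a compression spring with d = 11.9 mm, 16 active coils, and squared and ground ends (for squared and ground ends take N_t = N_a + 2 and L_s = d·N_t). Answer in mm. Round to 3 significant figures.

214 mm

squared and ground ends: N_t = N_a + 2 = 16 + 2 = 18
L_s = d·N_t = 11.9 × 18 = 214.2 mm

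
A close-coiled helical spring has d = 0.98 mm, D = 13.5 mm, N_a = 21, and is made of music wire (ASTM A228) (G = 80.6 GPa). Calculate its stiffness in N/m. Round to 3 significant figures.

k = Gd⁴/(8D³N_a) = (80.6×10³ × 0.98⁴) / (8 × 13.5³ × 21)
  = 74342.9 / 413343 = 0.17986 N/mm = 179.86 N/m

180 N/m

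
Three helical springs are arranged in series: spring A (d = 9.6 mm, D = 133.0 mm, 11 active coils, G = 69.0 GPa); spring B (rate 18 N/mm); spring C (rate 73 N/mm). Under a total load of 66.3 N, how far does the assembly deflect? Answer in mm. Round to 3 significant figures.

28.0 mm

k_A = Gd⁴/(8D³N_a) = (69.0×10³)(9.6⁴)/(8·133.0³·11) = 2.8307 N/mm
Series: 1/k_eq = 1/2.8307 + 1/18 + 1/73 = 0.42252; k_eq = 2.3667 N/mm
δ = F/k_eq = 66.3/2.3667 = 28.013 mm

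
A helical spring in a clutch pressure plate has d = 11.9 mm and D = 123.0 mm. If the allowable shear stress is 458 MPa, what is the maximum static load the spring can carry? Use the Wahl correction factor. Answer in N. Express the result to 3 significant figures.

2160 N

C = D/d = 123.0/11.9 = 10.3361
K_W = (4C−1)/(4C−4) + 0.615/C = 40.345/37.345 + 0.0595 = 1.1398
τ_max = K·8FD/(πd³) → F_max = τ_allow·πd³/(8DK)
F_max = 458·π·11.9³/(8·123.0·1.1398) = 2.4247e+06/1121.6 = 2161.8 N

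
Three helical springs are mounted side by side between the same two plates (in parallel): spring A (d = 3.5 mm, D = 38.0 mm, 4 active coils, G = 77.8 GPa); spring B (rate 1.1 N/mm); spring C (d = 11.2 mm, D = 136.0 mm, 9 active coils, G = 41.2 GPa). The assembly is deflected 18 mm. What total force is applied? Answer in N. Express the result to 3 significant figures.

k_A = Gd⁴/(8D³N_a) = (77.8×10³)(3.5⁴)/(8·38.0³·4) = 6.6489 N/mm
k_C = Gd⁴/(8D³N_a) = (41.2×10³)(11.2⁴)/(8·136.0³·9) = 3.5795 N/mm
Parallel: k_eq = 6.6489 + 1.1 + 3.5795 = 11.328 N/mm
F = k_eq·δ = 11.328·18 = 203.91 N

204 N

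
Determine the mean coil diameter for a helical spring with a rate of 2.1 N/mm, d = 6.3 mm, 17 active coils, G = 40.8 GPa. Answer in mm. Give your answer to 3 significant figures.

D = (Gd⁴/(8N_a·k))^(1/3) = (40.8×10³·6.3⁴/(8·17·2.1))^(1/3)
  = (225042)^(1/3) = 60.8258 mm

60.8 mm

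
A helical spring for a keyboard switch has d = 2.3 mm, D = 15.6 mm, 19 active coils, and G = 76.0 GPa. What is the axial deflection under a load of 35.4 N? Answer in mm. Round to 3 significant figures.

9.60 mm

k = Gd⁴/(8D³N_a) = (76.0×10³)(2.3⁴)/(8·15.6³·19) = 3.6856 N/mm
δ = F/k = 35.4 / 3.6856 = 9.605 mm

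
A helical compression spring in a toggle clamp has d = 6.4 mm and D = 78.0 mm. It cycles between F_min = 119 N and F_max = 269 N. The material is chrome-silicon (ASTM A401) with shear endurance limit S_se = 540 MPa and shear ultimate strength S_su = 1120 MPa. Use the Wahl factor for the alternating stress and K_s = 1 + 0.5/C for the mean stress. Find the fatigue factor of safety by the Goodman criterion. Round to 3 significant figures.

3.93

C = D/d = 78.0/6.4 = 12.1875; K_W = (4C−1)/(4C−4)+0.615/C = 1.1175; K_s = 1+0.5/C = 1.0410
F_a = (F_max−F_min)/2 = 75 N; F_m = (F_max+F_min)/2 = 194 N
τ_a = K_W·8F_aD/(πd³) = 1.1175 × 56.827 = 63.504 MPa
τ_m = K_s·8F_mD/(πd³) = 1.0410 × 146.99 = 153.02 MPa
Goodman: 1/n_f = τ_a/S_se + τ_m/S_su = 63.504/540 + 153.02/1120 = 0.11760 + 0.13663 = 0.25423
n_f = 1/0.25423 = 3.933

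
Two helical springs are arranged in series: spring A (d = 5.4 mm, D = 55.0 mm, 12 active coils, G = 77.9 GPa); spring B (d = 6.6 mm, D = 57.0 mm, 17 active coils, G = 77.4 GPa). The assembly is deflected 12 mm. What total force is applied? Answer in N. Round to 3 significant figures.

29.1 N

k_A = Gd⁴/(8D³N_a) = (77.9×10³)(5.4⁴)/(8·55.0³·12) = 4.1472 N/mm
k_B = Gd⁴/(8D³N_a) = (77.4×10³)(6.6⁴)/(8·57.0³·17) = 5.8311 N/mm
Series: 1/k_eq = 1/4.1472 + 1/5.8311 = 0.41262; k_eq = 2.4235 N/mm
F = k_eq·δ = 2.4235·12 = 29.082 N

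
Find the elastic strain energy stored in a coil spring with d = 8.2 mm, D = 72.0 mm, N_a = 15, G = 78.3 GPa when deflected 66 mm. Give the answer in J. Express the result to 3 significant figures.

17.2 J

k = Gd⁴/(8D³N_a) = (78.3×10³)(8.2⁴)/(8·72.0³·15) = 7.9038 N/mm
U = ½kδ² = 0.5 × 7.9038 × 66² = 17215 N·mm = 17.215 J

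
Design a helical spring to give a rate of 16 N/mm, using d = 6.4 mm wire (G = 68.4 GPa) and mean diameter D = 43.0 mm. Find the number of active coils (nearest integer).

11

N_a = Gd⁴/(8D³k) = (68.4×10³ × 6.4⁴)/(8 × 43.0³ × 16)
    = 1.14756e+08 / 1.01769e+07 = 11.28 → 11 coils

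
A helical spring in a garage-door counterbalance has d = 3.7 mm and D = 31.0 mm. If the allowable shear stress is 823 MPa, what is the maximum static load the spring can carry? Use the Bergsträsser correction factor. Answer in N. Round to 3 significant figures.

C = D/d = 31.0/3.7 = 8.3784
K_B = (4C+2)/(4C−3) = 35.514/30.514 = 1.1639
τ_max = K·8FD/(πd³) → F_max = τ_allow·πd³/(8DK)
F_max = 823·π·3.7³/(8·31.0·1.1639) = 1.3096e+05/288.64 = 453.73 N

454 N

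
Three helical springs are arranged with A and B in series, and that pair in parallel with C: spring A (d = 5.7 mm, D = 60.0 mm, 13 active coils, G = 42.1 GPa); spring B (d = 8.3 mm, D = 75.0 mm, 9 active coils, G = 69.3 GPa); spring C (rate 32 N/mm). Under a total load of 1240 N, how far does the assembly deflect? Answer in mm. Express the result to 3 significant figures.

36.8 mm

k_A = Gd⁴/(8D³N_a) = (42.1×10³)(5.7⁴)/(8·60.0³·13) = 1.9783 N/mm
k_B = Gd⁴/(8D³N_a) = (69.3×10³)(8.3⁴)/(8·75.0³·9) = 10.828 N/mm
Springs A,B series: k_AB = 1/(1/1.9783+1/10.828) = 1.6727 N/mm; parallel with C: k_eq = 1.6727+32 = 33.673 N/mm
δ = F/k_eq = 1240/33.673 = 36.825 mm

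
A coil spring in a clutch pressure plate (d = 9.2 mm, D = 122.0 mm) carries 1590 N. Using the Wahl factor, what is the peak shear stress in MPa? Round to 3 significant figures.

703 MPa

Spring index C = D/d = 122.0/9.2 = 13.2609
K_W = (4C−1)/(4C−4) + 0.615/C = 52.043/49.043 + 0.0464 = 1.1075
τ₀ = 8FD/(πd³) = 8·1590·122.0/(π·9.2³) = 1.55184e+06/2446.3 = 634.36 MPa
τ_max = K·τ₀ = 1.1075 × 634.36 = 702.58 MPa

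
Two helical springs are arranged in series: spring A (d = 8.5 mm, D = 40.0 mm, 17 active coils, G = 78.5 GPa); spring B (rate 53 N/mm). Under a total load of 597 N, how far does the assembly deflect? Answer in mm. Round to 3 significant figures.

23.9 mm

k_A = Gd⁴/(8D³N_a) = (78.5×10³)(8.5⁴)/(8·40.0³·17) = 47.079 N/mm
Series: 1/k_eq = 1/47.079 + 1/53 = 0.040109; k_eq = 24.932 N/mm
δ = F/k_eq = 597/24.932 = 23.945 mm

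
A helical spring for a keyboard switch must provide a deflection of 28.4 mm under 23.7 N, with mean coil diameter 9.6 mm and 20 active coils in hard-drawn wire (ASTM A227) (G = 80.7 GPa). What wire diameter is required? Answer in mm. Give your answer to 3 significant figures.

Required rate k = F/δ = 23.7/28.4 = 0.83451 N/mm
d = (8D³N_a·k / G)^(1/4) = (8·9.6³·20·0.83451 / (80.7×10³))^0.25
  = (1.4638)^0.25 = 1.0999 mm

1.10 mm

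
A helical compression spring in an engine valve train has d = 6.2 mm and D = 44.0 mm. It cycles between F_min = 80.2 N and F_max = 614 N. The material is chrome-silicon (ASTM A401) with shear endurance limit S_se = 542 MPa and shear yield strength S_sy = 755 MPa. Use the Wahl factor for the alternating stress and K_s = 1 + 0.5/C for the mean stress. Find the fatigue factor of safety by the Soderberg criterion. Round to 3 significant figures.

C = D/d = 44.0/6.2 = 7.0968; K_W = (4C−1)/(4C−4)+0.615/C = 1.2097; K_s = 1+0.5/C = 1.0705
F_a = (F_max−F_min)/2 = 266.9 N; F_m = (F_max+F_min)/2 = 347.1 N
τ_a = K_W·8F_aD/(πd³) = 1.2097 × 125.48 = 151.79 MPa
τ_m = K_s·8F_mD/(πd³) = 1.0705 × 163.18 = 174.68 MPa
Soderberg: 1/n_f = τ_a/S_se + τ_m/S_sy = 151.79/542 + 174.68/755 = 0.28005 + 0.23136 = 0.51141
n_f = 1/0.51141 = 1.955

1.96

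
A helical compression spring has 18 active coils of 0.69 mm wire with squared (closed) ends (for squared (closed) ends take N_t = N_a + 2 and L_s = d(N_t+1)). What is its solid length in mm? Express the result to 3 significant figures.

14.5 mm

squared (closed) ends: N_t = N_a + 2 = 18 + 2 = 20
L_s = d·(N_t+1) = 0.69 × 21 = 14.49 mm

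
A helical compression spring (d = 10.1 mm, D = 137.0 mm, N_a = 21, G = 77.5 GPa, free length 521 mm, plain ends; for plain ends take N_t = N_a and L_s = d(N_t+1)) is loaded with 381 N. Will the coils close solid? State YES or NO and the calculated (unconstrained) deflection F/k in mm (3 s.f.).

k = Gd⁴/(8D³N_a) = (77.5×10³)(10.1⁴)/(8·137.0³·21) = 1.8669 N/mm
N_t = 21; L_s = 10.1·22 = 222.2 mm; δ_solid = L₀ − L_s = 521 − 222.2 = 298.8 mm
δ = F/k = 381/1.8669 = 204.08 mm
δ < δ_solid → spring does not go solid

NO, δ = 204 mm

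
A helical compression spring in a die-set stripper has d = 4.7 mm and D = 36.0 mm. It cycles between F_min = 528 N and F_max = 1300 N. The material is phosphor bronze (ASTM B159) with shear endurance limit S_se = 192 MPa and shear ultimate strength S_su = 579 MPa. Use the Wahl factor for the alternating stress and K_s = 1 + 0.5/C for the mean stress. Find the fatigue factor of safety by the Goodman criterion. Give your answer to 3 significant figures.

C = D/d = 36.0/4.7 = 7.6596; K_W = (4C−1)/(4C−4)+0.615/C = 1.1929; K_s = 1+0.5/C = 1.0653
F_a = (F_max−F_min)/2 = 386 N; F_m = (F_max+F_min)/2 = 914 N
τ_a = K_W·8F_aD/(πd³) = 1.1929 × 340.83 = 406.58 MPa
τ_m = K_s·8F_mD/(πd³) = 1.0653 × 807.04 = 859.72 MPa
Goodman: 1/n_f = τ_a/S_se + τ_m/S_su = 406.58/192 + 859.72/579 = 2.11760 + 1.48484 = 3.6024
n_f = 1/3.6024 = 0.2776

0.278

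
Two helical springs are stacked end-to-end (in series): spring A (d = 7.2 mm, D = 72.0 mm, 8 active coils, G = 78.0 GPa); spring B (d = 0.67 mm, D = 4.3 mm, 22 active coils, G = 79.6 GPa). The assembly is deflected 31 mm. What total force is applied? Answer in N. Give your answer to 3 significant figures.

31.4 N

k_A = Gd⁴/(8D³N_a) = (78.0×10³)(7.2⁴)/(8·72.0³·8) = 8.775 N/mm
k_B = Gd⁴/(8D³N_a) = (79.6×10³)(0.67⁴)/(8·4.3³·22) = 1.1463 N/mm
Series: 1/k_eq = 1/8.775 + 1/1.1463 = 0.98634; k_eq = 1.0138 N/mm
F = k_eq·δ = 1.0138·31 = 31.429 N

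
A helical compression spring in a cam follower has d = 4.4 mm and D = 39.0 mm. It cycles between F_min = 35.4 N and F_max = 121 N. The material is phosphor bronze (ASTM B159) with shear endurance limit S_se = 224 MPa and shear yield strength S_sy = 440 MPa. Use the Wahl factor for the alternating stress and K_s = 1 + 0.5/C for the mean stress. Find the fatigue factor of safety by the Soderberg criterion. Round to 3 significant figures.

2.09

C = D/d = 39.0/4.4 = 8.8636; K_W = (4C−1)/(4C−4)+0.615/C = 1.1648; K_s = 1+0.5/C = 1.0564
F_a = (F_max−F_min)/2 = 42.8 N; F_m = (F_max+F_min)/2 = 78.2 N
τ_a = K_W·8F_aD/(πd³) = 1.1648 × 49.899 = 58.12 MPa
τ_m = K_s·8F_mD/(πd³) = 1.0564 × 91.17 = 96.313 MPa
Soderberg: 1/n_f = τ_a/S_se + τ_m/S_sy = 58.12/224 + 96.313/440 = 0.25947 + 0.21889 = 0.47836
n_f = 1/0.47836 = 2.09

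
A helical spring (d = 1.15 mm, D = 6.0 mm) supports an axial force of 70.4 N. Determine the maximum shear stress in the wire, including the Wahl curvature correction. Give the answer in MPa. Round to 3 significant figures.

916 MPa

Spring index C = D/d = 6.0/1.15 = 5.2174
K_W = (4C−1)/(4C−4) + 0.615/C = 19.870/16.870 + 0.1179 = 1.2957
τ₀ = 8FD/(πd³) = 8·70.4·6.0/(π·1.15³) = 3379.2/4.778 = 707.25 MPa
τ_max = K·τ₀ = 1.2957 × 707.25 = 916.39 MPa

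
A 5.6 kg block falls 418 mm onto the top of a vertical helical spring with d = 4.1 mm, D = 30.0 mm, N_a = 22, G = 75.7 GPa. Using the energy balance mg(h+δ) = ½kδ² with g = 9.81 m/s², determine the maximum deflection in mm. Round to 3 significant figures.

114 mm

k = Gd⁴/(8D³N_a) = (75.7×10³)(4.1⁴)/(8·30.0³·22) = 4.5015 N/mm
W = mg = 5.6 × 9.81 = 54.936 N
½kδ² − Wδ − Wh = 0 → δ = (W + √(W² + 2kWh))/k
δ = (54.936 + √(3018 + 206737))/4.5015 = (54.936 + 457.99)/4.5015 = 113.95 mm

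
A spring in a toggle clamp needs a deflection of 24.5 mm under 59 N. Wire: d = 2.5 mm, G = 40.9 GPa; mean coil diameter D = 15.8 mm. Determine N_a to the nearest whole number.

Required rate k = F/δ = 59/24.5 = 2.4082 N/mm
N_a = Gd⁴/(8D³k) = (40.9×10³ × 2.5⁴)/(8 × 15.8³ × 2.4082)
    = 1.59766e+06 / 75988.4 = 21.03 → 21 coils

21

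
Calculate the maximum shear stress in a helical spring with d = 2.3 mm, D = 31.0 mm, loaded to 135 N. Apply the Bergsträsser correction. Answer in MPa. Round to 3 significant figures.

962 MPa

Spring index C = D/d = 31.0/2.3 = 13.4783
K_B = (4C+2)/(4C−3) = 55.913/50.913 = 1.0982
τ₀ = 8FD/(πd³) = 8·135·31.0/(π·2.3³) = 33480/38.224 = 875.9 MPa
τ_max = K·τ₀ = 1.0982 × 875.9 = 961.91 MPa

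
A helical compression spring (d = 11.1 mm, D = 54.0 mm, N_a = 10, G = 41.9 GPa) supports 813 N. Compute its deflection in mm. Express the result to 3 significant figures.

16.1 mm

k = Gd⁴/(8D³N_a) = (41.9×10³)(11.1⁴)/(8·54.0³·10) = 50.493 N/mm
δ = F/k = 813 / 50.493 = 16.101 mm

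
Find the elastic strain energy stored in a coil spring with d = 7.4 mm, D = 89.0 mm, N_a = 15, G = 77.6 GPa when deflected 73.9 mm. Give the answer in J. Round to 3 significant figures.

7.51 J

k = Gd⁴/(8D³N_a) = (77.6×10³)(7.4⁴)/(8·89.0³·15) = 2.7507 N/mm
U = ½kδ² = 0.5 × 2.7507 × 73.9² = 7511 N·mm = 7.511 J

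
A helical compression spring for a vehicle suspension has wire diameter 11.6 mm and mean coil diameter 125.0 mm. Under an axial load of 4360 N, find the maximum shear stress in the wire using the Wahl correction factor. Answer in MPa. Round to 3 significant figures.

Spring index C = D/d = 125.0/11.6 = 10.7759
K_W = (4C−1)/(4C−4) + 0.615/C = 42.103/39.103 + 0.0571 = 1.1338
τ₀ = 8FD/(πd³) = 8·4360·125.0/(π·11.6³) = 4.36e+06/4903.7 = 889.12 MPa
τ_max = K·τ₀ = 1.1338 × 889.12 = 1008.1 MPa

1010 MPa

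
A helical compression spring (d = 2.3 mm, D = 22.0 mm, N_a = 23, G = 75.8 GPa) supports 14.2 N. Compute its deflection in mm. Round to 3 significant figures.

k = Gd⁴/(8D³N_a) = (75.8×10³)(2.3⁴)/(8·22.0³·23) = 1.0827 N/mm
δ = F/k = 14.2 / 1.0827 = 13.116 mm

13.1 mm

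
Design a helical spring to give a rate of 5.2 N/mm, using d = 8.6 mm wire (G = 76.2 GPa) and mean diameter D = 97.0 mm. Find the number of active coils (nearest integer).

N_a = Gd⁴/(8D³k) = (76.2×10³ × 8.6⁴)/(8 × 97.0³ × 5.2)
    = 4.1682e+08 / 3.79672e+07 = 10.98 → 11 coils

11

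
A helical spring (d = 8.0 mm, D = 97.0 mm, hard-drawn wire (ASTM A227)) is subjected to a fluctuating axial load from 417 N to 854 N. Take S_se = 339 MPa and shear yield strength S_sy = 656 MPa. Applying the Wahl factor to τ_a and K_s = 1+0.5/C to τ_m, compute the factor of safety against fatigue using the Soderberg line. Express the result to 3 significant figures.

1.20

C = D/d = 97.0/8.0 = 12.1250; K_W = (4C−1)/(4C−4)+0.615/C = 1.1181; K_s = 1+0.5/C = 1.0412
F_a = (F_max−F_min)/2 = 218.5 N; F_m = (F_max+F_min)/2 = 635.5 N
τ_a = K_W·8F_aD/(πd³) = 1.1181 × 105.41 = 117.87 MPa
τ_m = K_s·8F_mD/(πd³) = 1.0412 × 306.59 = 319.23 MPa
Soderberg: 1/n_f = τ_a/S_se + τ_m/S_sy = 117.87/339 + 319.23/656 = 0.34769 + 0.48663 = 0.83432
n_f = 1/0.83432 = 1.199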